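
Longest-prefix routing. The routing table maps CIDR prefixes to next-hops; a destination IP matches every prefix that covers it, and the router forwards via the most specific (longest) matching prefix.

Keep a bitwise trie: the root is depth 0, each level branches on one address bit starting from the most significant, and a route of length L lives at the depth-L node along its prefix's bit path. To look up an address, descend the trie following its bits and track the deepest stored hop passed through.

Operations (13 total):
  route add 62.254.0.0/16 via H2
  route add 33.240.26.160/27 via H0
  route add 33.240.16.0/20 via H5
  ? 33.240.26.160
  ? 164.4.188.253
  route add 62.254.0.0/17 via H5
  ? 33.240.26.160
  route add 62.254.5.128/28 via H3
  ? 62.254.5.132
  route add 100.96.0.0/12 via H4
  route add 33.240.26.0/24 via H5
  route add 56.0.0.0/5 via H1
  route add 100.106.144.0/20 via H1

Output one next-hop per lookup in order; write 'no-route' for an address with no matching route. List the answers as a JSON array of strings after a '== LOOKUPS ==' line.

Trace:
  add 62.254.0.0/16 -> H2 at depth 16
  add 33.240.26.160/27 -> H0 at depth 27
  add 33.240.16.0/20 -> H5 at depth 20
  lookup 33.240.26.160: bits 001000011111000000011010101 walk d0:-→d1:-→d2:-→d3:-→d4:-→d5:-→d6:-→d7:-→d8:-→d9:-→d10:-→d11:-→d12:-→d13:-→d14:-→d15:-→d16:-→d17:-→d18:-→d19:-→d20:H5→d21:-→d22:-→d23:-→d24:-→d25:-→d26:-→d27:H0 -> H0
  lookup 164.4.188.253: bits ε walk d0:- -> no-route
  add 62.254.0.0/17 -> H5 at depth 17
  lookup 33.240.26.160: bits 001000011111000000011010101 walk d0:-→d1:-→d2:-→d3:-→d4:-→d5:-→d6:-→d7:-→d8:-→d9:-→d10:-→d11:-→d12:-→d13:-→d14:-→d15:-→d16:-→d17:-→d18:-→d19:-→d20:H5→d21:-→d22:-→d23:-→d24:-→d25:-→d26:-→d27:H0 -> H0
  add 62.254.5.128/28 -> H3 at depth 28
  lookup 62.254.5.132: bits 0011111011111110000001011000 walk d0:-→d1:-→d2:-→d3:-→d4:-→d5:-→d6:-→d7:-→d8:-→d9:-→d10:-→d11:-→d12:-→d13:-→d14:-→d15:-→d16:H2→d17:H5→d18:-→d19:-→d20:-→d21:-→d22:-→d23:-→d24:-→d25:-→d26:-→d27:-→d28:H3 -> H3
  add 100.96.0.0/12 -> H4 at depth 12
  add 33.240.26.0/24 -> H5 at depth 24
  add 56.0.0.0/5 -> H1 at depth 5
  add 100.106.144.0/20 -> H1 at depth 20

== LOOKUPS ==
["H0","no-route","H0","H3"]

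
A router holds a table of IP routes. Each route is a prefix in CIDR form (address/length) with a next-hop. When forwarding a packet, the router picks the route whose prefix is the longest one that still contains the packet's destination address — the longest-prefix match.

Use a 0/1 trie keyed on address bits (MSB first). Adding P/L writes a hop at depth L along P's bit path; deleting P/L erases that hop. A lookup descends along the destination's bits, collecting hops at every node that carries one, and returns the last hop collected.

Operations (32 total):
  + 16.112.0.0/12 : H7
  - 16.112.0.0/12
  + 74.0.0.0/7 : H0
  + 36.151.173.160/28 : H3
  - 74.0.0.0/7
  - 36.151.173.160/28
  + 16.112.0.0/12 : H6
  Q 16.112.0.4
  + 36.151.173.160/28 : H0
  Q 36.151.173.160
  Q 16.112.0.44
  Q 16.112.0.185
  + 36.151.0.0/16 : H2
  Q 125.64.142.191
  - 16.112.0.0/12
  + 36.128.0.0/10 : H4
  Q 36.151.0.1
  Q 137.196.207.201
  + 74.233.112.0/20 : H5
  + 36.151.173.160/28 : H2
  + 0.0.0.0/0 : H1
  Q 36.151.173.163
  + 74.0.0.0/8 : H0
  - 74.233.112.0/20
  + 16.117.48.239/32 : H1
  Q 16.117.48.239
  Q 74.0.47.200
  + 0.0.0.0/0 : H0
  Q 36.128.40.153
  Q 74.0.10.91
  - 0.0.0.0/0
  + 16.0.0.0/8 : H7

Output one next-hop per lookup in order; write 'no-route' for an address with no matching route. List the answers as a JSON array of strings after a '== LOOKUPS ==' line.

Process each operation:
  add 16.112.0.0/12 -> H7 at depth 12
  - 16.112.0.0/12 clear@12
  add 74.0.0.0/7 -> H0 at depth 7
  add 36.151.173.160/28 -> H3 at depth 28
  - 74.0.0.0/7 clear@7
  - 36.151.173.160/28 clear@28
  add 16.112.0.0/12 -> H6 at depth 12
  lookup 16.112.0.4: bits 000100000111 walk d0:-→d1:-→d2:-→d3:-→d4:-→d5:-→d6:-→d7:-→d8:-→d9:-→d10:-→d11:-→d12:H6 -> H6
  add 36.151.173.160/28 -> H0 at depth 28
  lookup 36.151.173.160: bits 0010010010010111101011011010 walk d0:-→d1:-→d2:-→d3:-→d4:-→d5:-→d6:-→d7:-→d8:-→d9:-→d10:-→d11:-→d12:-→d13:-→d14:-→d15:-→d16:-→d17:-→d18:-→d19:-→d20:-→d21:-→d22:-→d23:-→d24:-→d25:-→d26:-→d27:-→d28:H0 -> H0
  lookup 16.112.0.44: bits 000100000111 walk d0:-→d1:-→d2:-→d3:-→d4:-→d5:-→d6:-→d7:-→d8:-→d9:-→d10:-→d11:-→d12:H6 -> H6
  lookup 16.112.0.185: bits 000100000111 walk d0:-→d1:-→d2:-→d3:-→d4:-→d5:-→d6:-→d7:-→d8:-→d9:-→d10:-→d11:-→d12:H6 -> H6
  add 36.151.0.0/16 -> H2 at depth 16
  lookup 125.64.142.191: bits 01 walk d0:-→d1:-→d2:- -> no-route
  - 16.112.0.0/12 clear@12
  add 36.128.0.0/10 -> H4 at depth 10
  lookup 36.151.0.1: bits 0010010010010111 walk d0:-→d1:-→d2:-→d3:-→d4:-→d5:-→d6:-→d7:-→d8:-→d9:-→d10:H4→d11:-→d12:-→d13:-→d14:-→d15:-→d16:H2 -> H2
  lookup 137.196.207.201: bits ε walk d0:- -> no-route
  add 74.233.112.0/20 -> H5 at depth 20
  add 36.151.173.160/28 -> H2 at depth 28
  add 0.0.0.0/0 -> H1 at depth 0
  lookup 36.151.173.163: bits 0010010010010111101011011010 walk d0:H1→d1:-→d2:-→d3:-→d4:-→d5:-→d6:-→d7:-→d8:-→d9:-→d10:H4→d11:-→d12:-→d13:-→d14:-→d15:-→d16:H2→d17:-→d18:-→d19:-→d20:-→d21:-→d22:-→d23:-→d24:-→d25:-→d26:-→d27:-→d28:H2 -> H2
  add 74.0.0.0/8 -> H0 at depth 8
  - 74.233.112.0/20 clear@20
  add 16.117.48.239/32 -> H1 at depth 32
  lookup 16.117.48.239: bits 00010000011101010011000011101111 walk d0:H1→d1:-→d2:-→d3:-→d4:-→d5:-→d6:-→d7:-→d8:-→d9:-→d10:-→d11:-→d12:-→d13:-→d14:-→d15:-→d16:-→d17:-→d18:-→d19:-→d20:-→d21:-→d22:-→d23:-→d24:-→d25:-→d26:-→d27:-→d28:-→d29:-→d30:-→d31:-→d32:H1 -> H1
  lookup 74.0.47.200: bits 01001010 walk d0:H1→d1:-→d2:-→d3:-→d4:-→d5:-→d6:-→d7:-→d8:H0 -> H0
  add 0.0.0.0/0 -> H0 at depth 0
  lookup 36.128.40.153: bits 00100100100 walk d0:H0→d1:-→d2:-→d3:-→d4:-→d5:-→d6:-→d7:-→d8:-→d9:-→d10:H4→d11:- -> H4
  lookup 74.0.10.91: bits 01001010 walk d0:H0→d1:-→d2:-→d3:-→d4:-→d5:-→d6:-→d7:-→d8:H0 -> H0
  - 0.0.0.0/0 clear@0
  add 16.0.0.0/8 -> H7 at depth 8

== LOOKUPS ==
["H6","H0","H6","H6","no-route","H2","no-route","H2","H1","H0","H4","H0"]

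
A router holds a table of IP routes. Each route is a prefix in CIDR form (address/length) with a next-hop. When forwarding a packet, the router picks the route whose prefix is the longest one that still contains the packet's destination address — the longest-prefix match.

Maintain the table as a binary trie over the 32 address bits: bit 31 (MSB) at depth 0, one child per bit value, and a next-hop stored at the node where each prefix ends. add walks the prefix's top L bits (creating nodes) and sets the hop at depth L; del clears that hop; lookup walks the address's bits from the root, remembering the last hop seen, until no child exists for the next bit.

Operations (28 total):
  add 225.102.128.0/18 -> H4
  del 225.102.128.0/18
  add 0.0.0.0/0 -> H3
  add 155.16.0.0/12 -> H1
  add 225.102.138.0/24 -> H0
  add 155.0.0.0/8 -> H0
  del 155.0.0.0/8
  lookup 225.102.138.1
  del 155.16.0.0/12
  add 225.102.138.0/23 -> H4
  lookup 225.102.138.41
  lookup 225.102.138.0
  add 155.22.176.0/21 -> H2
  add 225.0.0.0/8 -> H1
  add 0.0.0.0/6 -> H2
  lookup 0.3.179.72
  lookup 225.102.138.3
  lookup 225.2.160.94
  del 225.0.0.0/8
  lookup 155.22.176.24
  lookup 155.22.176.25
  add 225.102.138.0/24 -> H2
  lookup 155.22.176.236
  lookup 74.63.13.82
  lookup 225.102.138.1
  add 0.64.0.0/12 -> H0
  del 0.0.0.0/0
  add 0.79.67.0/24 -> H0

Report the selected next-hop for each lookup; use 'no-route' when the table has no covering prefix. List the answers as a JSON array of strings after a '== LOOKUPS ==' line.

Process each operation:
  + 225.102.128.0/18 (H4) depth=18
  del 225.102.128.0/18 (clear depth 18)
  + 0.0.0.0/0 (H3) depth=0
  + 155.16.0.0/12 (H1) depth=12
  + 225.102.138.0/24 (H0) depth=24
  + 155.0.0.0/8 (H0) depth=8
  del 155.0.0.0/8 (clear depth 8)
  lookup 225.102.138.1: bits 111000010110011010001010 walk d0:H3→d1:-→d2:-→d3:-→d4:-→d5:-→d6:-→d7:-→d8:-→d9:-→d10:-→d11:-→d12:-→d13:-→d14:-→d15:-→d16:-→d17:-→d18:-→d19:-→d20:-→d21:-→d22:-→d23:-→d24:H0 -> H0
  del 155.16.0.0/12 (clear depth 12)
  + 225.102.138.0/23 (H4) depth=23
  lookup 225.102.138.41: bits 111000010110011010001010 walk d0:H3→d1:-→d2:-→d3:-→d4:-→d5:-→d6:-→d7:-→d8:-→d9:-→d10:-→d11:-→d12:-→d13:-→d14:-→d15:-→d16:-→d17:-→d18:-→d19:-→d20:-→d21:-→d22:-→d23:H4→d24:H0 -> H0
  lookup 225.102.138.0: bits 111000010110011010001010 walk d0:H3→d1:-→d2:-→d3:-→d4:-→d5:-→d6:-→d7:-→d8:-→d9:-→d10:-→d11:-→d12:-→d13:-→d14:-→d15:-→d16:-→d17:-→d18:-→d19:-→d20:-→d21:-→d22:-→d23:H4→d24:H0 -> H0
  + 155.22.176.0/21 (H2) depth=21
  + 225.0.0.0/8 (H1) depth=8
  + 0.0.0.0/6 (H2) depth=6
  lookup 0.3.179.72: bits 000000 walk d0:H3→d1:-→d2:-→d3:-→d4:-→d5:-→d6:H2 -> H2
  lookup 225.102.138.3: bits 111000010110011010001010 walk d0:H3→d1:-→d2:-→d3:-→d4:-→d5:-→d6:-→d7:-→d8:H1→d9:-→d10:-→d11:-→d12:-→d13:-→d14:-→d15:-→d16:-→d17:-→d18:-→d19:-→d20:-→d21:-→d22:-→d23:H4→d24:H0 -> H0
  lookup 225.2.160.94: bits 111000010 walk d0:H3→d1:-→d2:-→d3:-→d4:-→d5:-→d6:-→d7:-→d8:H1→d9:- -> H1
  del 225.0.0.0/8 (clear depth 8)
  lookup 155.22.176.24: bits 100110110001011010110 walk d0:H3→d1:-→d2:-→d3:-→d4:-→d5:-→d6:-→d7:-→d8:-→d9:-→d10:-→d11:-→d12:-→d13:-→d14:-→d15:-→d16:-→d17:-→d18:-→d19:-→d20:-→d21:H2 -> H2
  lookup 155.22.176.25: bits 100110110001011010110 walk d0:H3→d1:-→d2:-→d3:-→d4:-→d5:-→d6:-→d7:-→d8:-→d9:-→d10:-→d11:-→d12:-→d13:-→d14:-→d15:-→d16:-→d17:-→d18:-→d19:-→d20:-→d21:H2 -> H2
  + 225.102.138.0/24 (H2) depth=24
  lookup 155.22.176.236: bits 100110110001011010110 walk d0:H3→d1:-→d2:-→d3:-→d4:-→d5:-→d6:-→d7:-→d8:-→d9:-→d10:-→d11:-→d12:-→d13:-→d14:-→d15:-→d16:-→d17:-→d18:-→d19:-→d20:-→d21:H2 -> H2
  lookup 74.63.13.82: bits 0 walk d0:H3→d1:- -> H3
  lookup 225.102.138.1: bits 111000010110011010001010 walk d0:H3→d1:-→d2:-→d3:-→d4:-→d5:-→d6:-→d7:-→d8:-→d9:-→d10:-→d11:-→d12:-→d13:-→d14:-→d15:-→d16:-→d17:-→d18:-→d19:-→d20:-→d21:-→d22:-→d23:H4→d24:H2 -> H2
  + 0.64.0.0/12 (H0) depth=12
  del 0.0.0.0/0 (clear depth 0)
  + 0.79.67.0/24 (H0) depth=24

== LOOKUPS ==
["H0","H0","H0","H2","H0","H1","H2","H2","H2","H3","H2"]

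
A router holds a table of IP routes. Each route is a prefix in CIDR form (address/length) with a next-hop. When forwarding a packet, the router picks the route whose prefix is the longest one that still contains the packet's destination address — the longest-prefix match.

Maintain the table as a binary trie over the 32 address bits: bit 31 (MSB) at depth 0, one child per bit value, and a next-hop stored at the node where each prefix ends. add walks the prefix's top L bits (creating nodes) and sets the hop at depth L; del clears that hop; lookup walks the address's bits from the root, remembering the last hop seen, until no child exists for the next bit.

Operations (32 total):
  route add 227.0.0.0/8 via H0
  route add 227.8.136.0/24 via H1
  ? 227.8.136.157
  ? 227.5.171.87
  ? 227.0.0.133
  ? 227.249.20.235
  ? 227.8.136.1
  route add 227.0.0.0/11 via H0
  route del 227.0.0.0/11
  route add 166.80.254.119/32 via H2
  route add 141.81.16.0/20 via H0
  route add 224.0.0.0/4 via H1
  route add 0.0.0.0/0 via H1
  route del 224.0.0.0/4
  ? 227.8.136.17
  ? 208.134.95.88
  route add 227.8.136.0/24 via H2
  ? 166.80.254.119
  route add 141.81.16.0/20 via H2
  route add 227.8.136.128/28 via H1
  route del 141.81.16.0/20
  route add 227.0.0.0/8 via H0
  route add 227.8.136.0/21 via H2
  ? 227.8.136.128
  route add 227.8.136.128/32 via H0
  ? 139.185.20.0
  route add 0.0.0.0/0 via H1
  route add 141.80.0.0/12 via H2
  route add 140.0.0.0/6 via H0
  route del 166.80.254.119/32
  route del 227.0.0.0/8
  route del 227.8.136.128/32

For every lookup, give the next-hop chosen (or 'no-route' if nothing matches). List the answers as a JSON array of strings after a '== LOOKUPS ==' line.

Trace:
  + 227.0.0.0/8 (H0) depth=8
  + 227.8.136.0/24 (H1) depth=24
  lookup 227.8.136.157: bits 111000110000100010001000 walk d0:-→d1:-→d2:-→d3:-→d4:-→d5:-→d6:-→d7:-→d8:H0→d9:-→d10:-→d11:-→d12:-→d13:-→d14:-→d15:-→d16:-→d17:-→d18:-→d19:-→d20:-→d21:-→d22:-→d23:-→d24:H1 -> H1
  lookup 227.5.171.87: bits 111000110000 walk d0:-→d1:-→d2:-→d3:-→d4:-→d5:-→d6:-→d7:-→d8:H0→d9:-→d10:-→d11:-→d12:- -> H0
  lookup 227.0.0.133: bits 111000110000 walk d0:-→d1:-→d2:-→d3:-→d4:-→d5:-→d6:-→d7:-→d8:H0→d9:-→d10:-→d11:-→d12:- -> H0
  lookup 227.249.20.235: bits 11100011 walk d0:-→d1:-→d2:-→d3:-→d4:-→d5:-→d6:-→d7:-→d8:H0 -> H0
  lookup 227.8.136.1: bits 111000110000100010001000 walk d0:-→d1:-→d2:-→d3:-→d4:-→d5:-→d6:-→d7:-→d8:H0→d9:-→d10:-→d11:-→d12:-→d13:-→d14:-→d15:-→d16:-→d17:-→d18:-→d19:-→d20:-→d21:-→d22:-→d23:-→d24:H1 -> H1
  + 227.0.0.0/11 (H0) depth=11
  - 227.0.0.0/11 clear@11
  + 166.80.254.119/32 (H2) depth=32
  + 141.81.16.0/20 (H0) depth=20
  + 224.0.0.0/4 (H1) depth=4
  + 0.0.0.0/0 (H1) depth=0
  - 224.0.0.0/4 clear@4
  lookup 227.8.136.17: bits 111000110000100010001000 walk d0:H1→d1:-→d2:-→d3:-→d4:-→d5:-→d6:-→d7:-→d8:H0→d9:-→d10:-→d11:-→d12:-→d13:-→d14:-→d15:-→d16:-→d17:-→d18:-→d19:-→d20:-→d21:-→d22:-→d23:-→d24:H1 -> H1
  lookup 208.134.95.88: bits 11 walk d0:H1→d1:-→d2:- -> H1
  + 227.8.136.0/24 (H2) depth=24
  lookup 166.80.254.119: bits 10100110010100001111111001110111 walk d0:H1→d1:-→d2:-→d3:-→d4:-→d5:-→d6:-→d7:-→d8:-→d9:-→d10:-→d11:-→d12:-→d13:-→d14:-→d15:-→d16:-→d17:-→d18:-→d19:-→d20:-→d21:-→d22:-→d23:-→d24:-→d25:-→d26:-→d27:-→d28:-→d29:-→d30:-→d31:-→d32:H2 -> H2
  + 141.81.16.0/20 (H2) depth=20
  + 227.8.136.128/28 (H1) depth=28
  - 141.81.16.0/20 clear@20
  + 227.0.0.0/8 (H0) depth=8
  + 227.8.136.0/21 (H2) depth=21
  lookup 227.8.136.128: bits 1110001100001000100010001000 walk d0:H1→d1:-→d2:-→d3:-→d4:-→d5:-→d6:-→d7:-→d8:H0→d9:-→d10:-→d11:-→d12:-→d13:-→d14:-→d15:-→d16:-→d17:-→d18:-→d19:-→d20:-→d21:H2→d22:-→d23:-→d24:H2→d25:-→d26:-→d27:-→d28:H1 -> H1
  + 227.8.136.128/32 (H0) depth=32
  lookup 139.185.20.0: bits 10001 walk d0:H1→d1:-→d2:-→d3:-→d4:-→d5:- -> H1
  + 0.0.0.0/0 (H1) depth=0
  + 141.80.0.0/12 (H2) depth=12
  + 140.0.0.0/6 (H0) depth=6
  - 166.80.254.119/32 clear@32
  - 227.0.0.0/8 clear@8
  - 227.8.136.128/32 clear@32

== LOOKUPS ==
["H1","H0","H0","H0","H1","H1","H1","H2","H1","H1"]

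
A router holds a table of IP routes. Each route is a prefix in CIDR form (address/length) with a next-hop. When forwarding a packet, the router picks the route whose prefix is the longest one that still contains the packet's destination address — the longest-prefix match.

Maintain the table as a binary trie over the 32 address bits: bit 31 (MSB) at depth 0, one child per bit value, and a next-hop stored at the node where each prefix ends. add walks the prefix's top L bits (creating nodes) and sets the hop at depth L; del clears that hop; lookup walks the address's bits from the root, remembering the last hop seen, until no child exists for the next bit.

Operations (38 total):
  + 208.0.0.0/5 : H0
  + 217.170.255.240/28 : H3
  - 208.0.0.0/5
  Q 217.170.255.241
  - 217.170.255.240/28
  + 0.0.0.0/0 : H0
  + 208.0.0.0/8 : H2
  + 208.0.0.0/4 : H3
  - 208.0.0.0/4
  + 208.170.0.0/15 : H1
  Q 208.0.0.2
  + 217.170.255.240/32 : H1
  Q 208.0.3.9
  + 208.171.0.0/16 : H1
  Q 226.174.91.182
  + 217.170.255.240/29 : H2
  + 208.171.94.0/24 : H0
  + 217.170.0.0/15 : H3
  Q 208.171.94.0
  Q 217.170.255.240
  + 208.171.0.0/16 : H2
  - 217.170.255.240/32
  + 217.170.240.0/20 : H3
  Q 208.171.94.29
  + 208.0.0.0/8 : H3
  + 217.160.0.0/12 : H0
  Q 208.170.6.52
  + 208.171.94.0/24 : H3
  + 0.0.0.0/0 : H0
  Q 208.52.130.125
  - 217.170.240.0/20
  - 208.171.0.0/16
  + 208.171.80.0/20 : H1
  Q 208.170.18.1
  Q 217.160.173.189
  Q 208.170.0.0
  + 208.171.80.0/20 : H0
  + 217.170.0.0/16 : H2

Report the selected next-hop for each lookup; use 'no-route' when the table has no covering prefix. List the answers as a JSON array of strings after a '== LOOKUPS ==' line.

Apply in order:
  add 208.0.0.0/5 -> H0 at depth 5
  add 217.170.255.240/28 -> H3 at depth 28
  - 208.0.0.0/5 clear@5
  Q 217.170.255.241: descend 1101100110101010111111111111 ; hops seen [H3] ; pick H3
  - 217.170.255.240/28 clear@28
  add 0.0.0.0/0 -> H0 at depth 0
  add 208.0.0.0/8 -> H2 at depth 8
  add 208.0.0.0/4 -> H3 at depth 4
  - 208.0.0.0/4 clear@4
  add 208.170.0.0/15 -> H1 at depth 15
  Q 208.0.0.2: descend 11010000 ; hops seen [H0,H2] ; pick H2
  add 217.170.255.240/32 -> H1 at depth 32
  Q 208.0.3.9: descend 11010000 ; hops seen [H0,H2] ; pick H2
  add 208.171.0.0/16 -> H1 at depth 16
  Q 226.174.91.182: descend 11 ; hops seen [H0] ; pick H0
  add 217.170.255.240/29 -> H2 at depth 29
  add 208.171.94.0/24 -> H0 at depth 24
  add 217.170.0.0/15 -> H3 at depth 15
  Q 208.171.94.0: descend 110100001010101101011110 ; hops seen [H0,H2,H1,H1,H0] ; pick H0
  Q 217.170.255.240: descend 11011001101010101111111111110000 ; hops seen [H0,H3,H2,H1] ; pick H1
  add 208.171.0.0/16 -> H2 at depth 16
  - 217.170.255.240/32 clear@32
  add 217.170.240.0/20 -> H3 at depth 20
  Q 208.171.94.29: descend 110100001010101101011110 ; hops seen [H0,H2,H1,H2,H0] ; pick H0
  add 208.0.0.0/8 -> H3 at depth 8
  add 217.160.0.0/12 -> H0 at depth 12
  Q 208.170.6.52: descend 110100001010101 ; hops seen [H0,H3,H1] ; pick H1
  add 208.171.94.0/24 -> H3 at depth 24
  add 0.0.0.0/0 -> H0 at depth 0
  Q 208.52.130.125: descend 11010000 ; hops seen [H0,H3] ; pick H3
  - 217.170.240.0/20 clear@20
  - 208.171.0.0/16 clear@16
  add 208.171.80.0/20 -> H1 at depth 20
  Q 208.170.18.1: descend 110100001010101 ; hops seen [H0,H3,H1] ; pick H1
  Q 217.160.173.189: descend 110110011010 ; hops seen [H0,H0] ; pick H0
  Q 208.170.0.0: descend 110100001010101 ; hops seen [H0,H3,H1] ; pick H1
  add 208.171.80.0/20 -> H0 at depth 20
  add 217.170.0.0/16 -> H2 at depth 16

== LOOKUPS ==
["H3","H2","H2","H0","H0","H1","H0","H1","H3","H1","H0","H1"]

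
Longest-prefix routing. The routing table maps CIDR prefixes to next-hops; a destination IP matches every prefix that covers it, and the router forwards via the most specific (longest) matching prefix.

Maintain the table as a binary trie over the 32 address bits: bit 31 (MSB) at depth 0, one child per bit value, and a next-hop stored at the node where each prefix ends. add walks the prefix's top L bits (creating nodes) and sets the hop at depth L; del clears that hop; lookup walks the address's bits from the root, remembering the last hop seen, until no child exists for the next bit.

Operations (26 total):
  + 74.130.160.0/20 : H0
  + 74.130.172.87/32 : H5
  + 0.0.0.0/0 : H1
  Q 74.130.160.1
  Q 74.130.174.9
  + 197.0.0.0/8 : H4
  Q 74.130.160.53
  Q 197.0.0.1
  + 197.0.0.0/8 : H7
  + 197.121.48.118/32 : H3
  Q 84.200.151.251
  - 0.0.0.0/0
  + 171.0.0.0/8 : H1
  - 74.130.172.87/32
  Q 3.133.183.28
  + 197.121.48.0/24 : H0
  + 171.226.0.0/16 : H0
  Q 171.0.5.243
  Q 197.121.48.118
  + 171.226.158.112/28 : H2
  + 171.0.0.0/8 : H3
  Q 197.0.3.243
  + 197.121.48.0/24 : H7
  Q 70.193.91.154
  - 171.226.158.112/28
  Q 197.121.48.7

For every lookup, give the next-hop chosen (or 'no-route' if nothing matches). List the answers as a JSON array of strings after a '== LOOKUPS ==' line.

Trace:
  add 74.130.160.0/20 -> H0 at depth 20
  add 74.130.172.87/32 -> H5 at depth 32
  add 0.0.0.0/0 -> H1 at depth 0
  ? 74.130.160.1  path d0:H1→d1:-→d2:-→d3:-→d4:-→d5:-→d6:-→d7:-→d8:-→d9:-→d10:-→d11:-→d12:-→d13:-→d14:-→d15:-→d16:-→d17:-→d18:-→d19:-→d20:H0  best=H0
  ? 74.130.174.9  path d0:H1→d1:-→d2:-→d3:-→d4:-→d5:-→d6:-→d7:-→d8:-→d9:-→d10:-→d11:-→d12:-→d13:-→d14:-→d15:-→d16:-→d17:-→d18:-→d19:-→d20:H0→d21:-→d22:-  best=H0
  add 197.0.0.0/8 -> H4 at depth 8
  ? 74.130.160.53  path d0:H1→d1:-→d2:-→d3:-→d4:-→d5:-→d6:-→d7:-→d8:-→d9:-→d10:-→d11:-→d12:-→d13:-→d14:-→d15:-→d16:-→d17:-→d18:-→d19:-→d20:H0  best=H0
  ? 197.0.0.1  path d0:H1→d1:-→d2:-→d3:-→d4:-→d5:-→d6:-→d7:-→d8:H4  best=H4
  add 197.0.0.0/8 -> H7 at depth 8
  add 197.121.48.118/32 -> H3 at depth 32
  ? 84.200.151.251  path d0:H1→d1:-→d2:-→d3:-  best=H1
  - 0.0.0.0/0 clear@0
  add 171.0.0.0/8 -> H1 at depth 8
  - 74.130.172.87/32 clear@32
  ? 3.133.183.28  path d0:-→d1:-  best=no-route
  add 197.121.48.0/24 -> H0 at depth 24
  add 171.226.0.0/16 -> H0 at depth 16
  ? 171.0.5.243  path d0:-→d1:-→d2:-→d3:-→d4:-→d5:-→d6:-→d7:-→d8:H1  best=H1
  ? 197.121.48.118  path d0:-→d1:-→d2:-→d3:-→d4:-→d5:-→d6:-→d7:-→d8:H7→d9:-→d10:-→d11:-→d12:-→d13:-→d14:-→d15:-→d16:-→d17:-→d18:-→d19:-→d20:-→d21:-→d22:-→d23:-→d24:H0→d25:-→d26:-→d27:-→d28:-→d29:-→d30:-→d31:-→d32:H3  best=H3
  add 171.226.158.112/28 -> H2 at depth 28
  add 171.0.0.0/8 -> H3 at depth 8
  ? 197.0.3.243  path d0:-→d1:-→d2:-→d3:-→d4:-→d5:-→d6:-→d7:-→d8:H7→d9:-  best=H7
  add 197.121.48.0/24 -> H7 at depth 24
  ? 70.193.91.154  path d0:-→d1:-→d2:-→d3:-→d4:-  best=no-route
  - 171.226.158.112/28 clear@28
  ? 197.121.48.7  path d0:-→d1:-→d2:-→d3:-→d4:-→d5:-→d6:-→d7:-→d8:H7→d9:-→d10:-→d11:-→d12:-→d13:-→d14:-→d15:-→d16:-→d17:-→d18:-→d19:-→d20:-→d21:-→d22:-→d23:-→d24:H7→d25:-  best=H7

== LOOKUPS ==
["H0","H0","H0","H4","H1","no-route","H1","H3","H7","no-route","H7"]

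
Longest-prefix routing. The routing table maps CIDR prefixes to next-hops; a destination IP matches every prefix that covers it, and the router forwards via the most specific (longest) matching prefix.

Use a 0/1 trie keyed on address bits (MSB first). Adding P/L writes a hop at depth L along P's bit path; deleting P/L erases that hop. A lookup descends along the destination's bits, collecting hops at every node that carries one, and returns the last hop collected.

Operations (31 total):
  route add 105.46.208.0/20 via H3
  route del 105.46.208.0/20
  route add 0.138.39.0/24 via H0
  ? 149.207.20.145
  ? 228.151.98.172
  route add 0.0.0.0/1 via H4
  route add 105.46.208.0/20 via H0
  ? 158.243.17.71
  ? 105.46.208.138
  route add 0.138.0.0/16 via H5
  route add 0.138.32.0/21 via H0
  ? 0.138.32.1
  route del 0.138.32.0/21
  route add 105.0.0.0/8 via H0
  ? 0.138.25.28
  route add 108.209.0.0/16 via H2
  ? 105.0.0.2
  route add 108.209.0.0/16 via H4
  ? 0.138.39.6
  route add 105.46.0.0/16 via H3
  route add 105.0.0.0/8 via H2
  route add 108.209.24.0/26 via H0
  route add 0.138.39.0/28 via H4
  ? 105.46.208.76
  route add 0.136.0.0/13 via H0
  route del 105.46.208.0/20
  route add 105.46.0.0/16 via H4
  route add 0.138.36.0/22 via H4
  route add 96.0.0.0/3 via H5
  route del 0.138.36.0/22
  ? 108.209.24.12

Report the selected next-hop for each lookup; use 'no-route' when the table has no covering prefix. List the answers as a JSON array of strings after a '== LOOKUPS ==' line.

Trace:
  + 105.46.208.0/20 (H3) depth=20
  del 105.46.208.0/20 (clear depth 20)
  + 0.138.39.0/24 (H0) depth=24
  lookup 149.207.20.145: bits ε walk d0:- -> no-route
  lookup 228.151.98.172: bits ε walk d0:- -> no-route
  + 0.0.0.0/1 (H4) depth=1
  + 105.46.208.0/20 (H0) depth=20
  lookup 158.243.17.71: bits ε walk d0:- -> no-route
  lookup 105.46.208.138: bits 01101001001011101101 walk d0:-→d1:H4→d2:-→d3:-→d4:-→d5:-→d6:-→d7:-→d8:-→d9:-→d10:-→d11:-→d12:-→d13:-→d14:-→d15:-→d16:-→d17:-→d18:-→d19:-→d20:H0 -> H0
  + 0.138.0.0/16 (H5) depth=16
  + 0.138.32.0/21 (H0) depth=21
  lookup 0.138.32.1: bits 000000001000101000100 walk d0:-→d1:H4→d2:-→d3:-→d4:-→d5:-→d6:-→d7:-→d8:-→d9:-→d10:-→d11:-→d12:-→d13:-→d14:-→d15:-→d16:H5→d17:-→d18:-→d19:-→d20:-→d21:H0 -> H0
  del 0.138.32.0/21 (clear depth 21)
  + 105.0.0.0/8 (H0) depth=8
  lookup 0.138.25.28: bits 000000001000101000 walk d0:-→d1:H4→d2:-→d3:-→d4:-→d5:-→d6:-→d7:-→d8:-→d9:-→d10:-→d11:-→d12:-→d13:-→d14:-→d15:-→d16:H5→d17:-→d18:- -> H5
  + 108.209.0.0/16 (H2) depth=16
  lookup 105.0.0.2: bits 0110100100 walk d0:-→d1:H4→d2:-→d3:-→d4:-→d5:-→d6:-→d7:-→d8:H0→d9:-→d10:- -> H0
  + 108.209.0.0/16 (H4) depth=16
  lookup 0.138.39.6: bits 000000001000101000100111 walk d0:-→d1:H4→d2:-→d3:-→d4:-→d5:-→d6:-→d7:-→d8:-→d9:-→d10:-→d11:-→d12:-→d13:-→d14:-→d15:-→d16:H5→d17:-→d18:-→d19:-→d20:-→d21:-→d22:-→d23:-→d24:H0 -> H0
  + 105.46.0.0/16 (H3) depth=16
  + 105.0.0.0/8 (H2) depth=8
  + 108.209.24.0/26 (H0) depth=26
  + 0.138.39.0/28 (H4) depth=28
  lookup 105.46.208.76: bits 01101001001011101101 walk d0:-→d1:H4→d2:-→d3:-→d4:-→d5:-→d6:-→d7:-→d8:H2→d9:-→d10:-→d11:-→d12:-→d13:-→d14:-→d15:-→d16:H3→d17:-→d18:-→d19:-→d20:H0 -> H0
  + 0.136.0.0/13 (H0) depth=13
  del 105.46.208.0/20 (clear depth 20)
  + 105.46.0.0/16 (H4) depth=16
  + 0.138.36.0/22 (H4) depth=22
  + 96.0.0.0/3 (H5) depth=3
  del 0.138.36.0/22 (clear depth 22)
  lookup 108.209.24.12: bits 01101100110100010001100000 walk d0:-→d1:H4→d2:-→d3:H5→d4:-→d5:-→d6:-→d7:-→d8:-→d9:-→d10:-→d11:-→d12:-→d13:-→d14:-→d15:-→d16:H4→d17:-→d18:-→d19:-→d20:-→d21:-→d22:-→d23:-→d24:-→d25:-→d26:H0 -> H0

== LOOKUPS ==
["no-route","no-route","no-route","H0","H0","H5","H0","H0","H0","H0"]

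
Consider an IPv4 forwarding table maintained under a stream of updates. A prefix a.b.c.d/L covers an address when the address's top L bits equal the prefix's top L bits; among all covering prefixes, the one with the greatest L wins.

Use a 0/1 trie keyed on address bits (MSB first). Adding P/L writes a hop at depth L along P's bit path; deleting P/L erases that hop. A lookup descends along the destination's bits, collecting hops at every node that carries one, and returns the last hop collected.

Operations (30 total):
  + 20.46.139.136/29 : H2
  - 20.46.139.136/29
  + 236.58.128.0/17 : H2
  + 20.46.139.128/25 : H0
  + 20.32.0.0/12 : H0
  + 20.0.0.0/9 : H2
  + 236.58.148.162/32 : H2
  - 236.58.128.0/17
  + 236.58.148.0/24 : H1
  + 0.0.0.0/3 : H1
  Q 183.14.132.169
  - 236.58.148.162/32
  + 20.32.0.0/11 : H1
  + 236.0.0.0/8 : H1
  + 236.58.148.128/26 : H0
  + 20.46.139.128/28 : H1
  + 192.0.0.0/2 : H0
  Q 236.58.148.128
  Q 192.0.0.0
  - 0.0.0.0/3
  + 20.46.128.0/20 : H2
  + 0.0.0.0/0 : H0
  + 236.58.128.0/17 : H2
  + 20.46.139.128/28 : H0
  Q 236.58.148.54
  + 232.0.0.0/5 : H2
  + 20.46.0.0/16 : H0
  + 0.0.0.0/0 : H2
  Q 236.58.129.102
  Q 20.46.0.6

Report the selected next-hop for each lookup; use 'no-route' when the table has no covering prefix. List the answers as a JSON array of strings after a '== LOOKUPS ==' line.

Trace:
  + 20.46.139.136/29 (H2) depth=29
  - 20.46.139.136/29 clear@29
  + 236.58.128.0/17 (H2) depth=17
  + 20.46.139.128/25 (H0) depth=25
  + 20.32.0.0/12 (H0) depth=12
  + 20.0.0.0/9 (H2) depth=9
  + 236.58.148.162/32 (H2) depth=32
  - 236.58.128.0/17 clear@17
  + 236.58.148.0/24 (H1) depth=24
  + 0.0.0.0/3 (H1) depth=3
  Q 183.14.132.169: descend 1 ; hops seen [∅] ; pick no-route
  - 236.58.148.162/32 clear@32
  + 20.32.0.0/11 (H1) depth=11
  + 236.0.0.0/8 (H1) depth=8
  + 236.58.148.128/26 (H0) depth=26
  + 20.46.139.128/28 (H1) depth=28
  + 192.0.0.0/2 (H0) depth=2
  Q 236.58.148.128: descend 11101100001110101001010010 ; hops seen [H0,H1,H1,H0] ; pick H0
  Q 192.0.0.0: descend 11 ; hops seen [H0] ; pick H0
  - 0.0.0.0/3 clear@3
  + 20.46.128.0/20 (H2) depth=20
  + 0.0.0.0/0 (H0) depth=0
  + 236.58.128.0/17 (H2) depth=17
  + 20.46.139.128/28 (H0) depth=28
  Q 236.58.148.54: descend 111011000011101010010100 ; hops seen [H0,H0,H1,H2,H1] ; pick H1
  + 232.0.0.0/5 (H2) depth=5
  + 20.46.0.0/16 (H0) depth=16
  + 0.0.0.0/0 (H2) depth=0
  Q 236.58.129.102: descend 1110110000111010100 ; hops seen [H2,H0,H2,H1,H2] ; pick H2
  Q 20.46.0.6: descend 0001010000101110 ; hops seen [H2,H2,H1,H0,H0] ; pick H0

== LOOKUPS ==
["no-route","H0","H0","H1","H2","H0"]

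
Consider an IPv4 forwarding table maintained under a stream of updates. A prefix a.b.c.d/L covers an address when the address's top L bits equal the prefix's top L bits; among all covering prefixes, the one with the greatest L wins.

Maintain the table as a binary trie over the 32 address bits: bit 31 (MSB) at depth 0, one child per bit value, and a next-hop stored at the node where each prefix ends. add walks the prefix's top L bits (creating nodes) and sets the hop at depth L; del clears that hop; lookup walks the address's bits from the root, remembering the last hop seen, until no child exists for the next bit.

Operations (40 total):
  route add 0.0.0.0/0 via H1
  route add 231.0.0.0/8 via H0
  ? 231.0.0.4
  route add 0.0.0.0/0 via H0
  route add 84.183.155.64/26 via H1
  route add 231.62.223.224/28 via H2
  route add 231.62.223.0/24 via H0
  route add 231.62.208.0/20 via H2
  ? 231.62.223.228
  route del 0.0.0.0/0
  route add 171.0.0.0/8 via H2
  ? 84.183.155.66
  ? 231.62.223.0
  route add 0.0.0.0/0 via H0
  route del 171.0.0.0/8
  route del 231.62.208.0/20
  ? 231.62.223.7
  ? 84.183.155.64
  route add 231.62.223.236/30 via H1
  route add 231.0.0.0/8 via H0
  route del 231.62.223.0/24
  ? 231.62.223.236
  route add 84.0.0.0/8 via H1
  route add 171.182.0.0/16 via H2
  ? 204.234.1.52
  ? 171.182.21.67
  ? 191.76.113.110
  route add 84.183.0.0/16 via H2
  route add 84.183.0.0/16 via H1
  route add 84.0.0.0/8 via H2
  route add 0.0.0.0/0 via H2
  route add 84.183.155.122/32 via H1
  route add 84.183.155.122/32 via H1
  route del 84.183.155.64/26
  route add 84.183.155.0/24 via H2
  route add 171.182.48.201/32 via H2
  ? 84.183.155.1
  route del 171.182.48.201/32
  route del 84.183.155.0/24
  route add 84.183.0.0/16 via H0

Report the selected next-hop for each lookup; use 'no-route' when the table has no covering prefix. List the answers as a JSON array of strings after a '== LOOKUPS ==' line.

Process each operation:
  add 0.0.0.0/0 -> H1 at depth 0
  add 231.0.0.0/8 -> H0 at depth 8
  Q 231.0.0.4: descend 11100111 ; hops seen [H1,H0] ; pick H0
  add 0.0.0.0/0 -> H0 at depth 0
  add 84.183.155.64/26 -> H1 at depth 26
  add 231.62.223.224/28 -> H2 at depth 28
  add 231.62.223.0/24 -> H0 at depth 24
  add 231.62.208.0/20 -> H2 at depth 20
  Q 231.62.223.228: descend 1110011100111110110111111110 ; hops seen [H0,H0,H2,H0,H2] ; pick H2
  - 0.0.0.0/0 clear@0
  add 171.0.0.0/8 -> H2 at depth 8
  Q 84.183.155.66: descend 01010100101101111001101101 ; hops seen [H1] ; pick H1
  Q 231.62.223.0: descend 111001110011111011011111 ; hops seen [H0,H2,H0] ; pick H0
  add 0.0.0.0/0 -> H0 at depth 0
  - 171.0.0.0/8 clear@8
  - 231.62.208.0/20 clear@20
  Q 231.62.223.7: descend 111001110011111011011111 ; hops seen [H0,H0,H0] ; pick H0
  Q 84.183.155.64: descend 01010100101101111001101101 ; hops seen [H0,H1] ; pick H1
  add 231.62.223.236/30 -> H1 at depth 30
  add 231.0.0.0/8 -> H0 at depth 8
  - 231.62.223.0/24 clear@24
  Q 231.62.223.236: descend 111001110011111011011111111011 ; hops seen [H0,H0,H2,H1] ; pick H1
  add 84.0.0.0/8 -> H1 at depth 8
  add 171.182.0.0/16 -> H2 at depth 16
  Q 204.234.1.52: descend 11 ; hops seen [H0] ; pick H0
  Q 171.182.21.67: descend 1010101110110110 ; hops seen [H0,H2] ; pick H2
  Q 191.76.113.110: descend 101 ; hops seen [H0] ; pick H0
  add 84.183.0.0/16 -> H2 at depth 16
  add 84.183.0.0/16 -> H1 at depth 16
  add 84.0.0.0/8 -> H2 at depth 8
  add 0.0.0.0/0 -> H2 at depth 0
  add 84.183.155.122/32 -> H1 at depth 32
  add 84.183.155.122/32 -> H1 at depth 32
  - 84.183.155.64/26 clear@26
  add 84.183.155.0/24 -> H2 at depth 24
  add 171.182.48.201/32 -> H2 at depth 32
  Q 84.183.155.1: descend 0101010010110111100110110 ; hops seen [H2,H2,H1,H2] ; pick H2
  - 171.182.48.201/32 clear@32
  - 84.183.155.0/24 clear@24
  add 84.183.0.0/16 -> H0 at depth 16

== LOOKUPS ==
["H0","H2","H1","H0","H0","H1","H1","H0","H2","H0","H2"]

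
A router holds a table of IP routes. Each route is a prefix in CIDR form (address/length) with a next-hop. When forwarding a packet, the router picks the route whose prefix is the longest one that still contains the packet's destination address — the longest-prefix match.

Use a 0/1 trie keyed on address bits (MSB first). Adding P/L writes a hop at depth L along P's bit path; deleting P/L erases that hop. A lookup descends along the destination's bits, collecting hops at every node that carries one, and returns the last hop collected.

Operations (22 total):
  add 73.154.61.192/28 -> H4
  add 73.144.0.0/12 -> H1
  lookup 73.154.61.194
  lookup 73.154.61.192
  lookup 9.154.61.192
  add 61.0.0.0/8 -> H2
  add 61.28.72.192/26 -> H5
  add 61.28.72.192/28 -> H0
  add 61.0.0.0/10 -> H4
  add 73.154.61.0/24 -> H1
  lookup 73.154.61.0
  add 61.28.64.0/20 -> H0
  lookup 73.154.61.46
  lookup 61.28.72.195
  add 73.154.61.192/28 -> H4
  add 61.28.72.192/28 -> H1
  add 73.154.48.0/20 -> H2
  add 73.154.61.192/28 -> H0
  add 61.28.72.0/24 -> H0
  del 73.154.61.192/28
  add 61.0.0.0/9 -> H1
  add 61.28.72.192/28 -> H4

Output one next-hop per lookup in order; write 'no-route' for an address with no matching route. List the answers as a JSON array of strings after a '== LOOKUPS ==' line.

Trace:
  add 73.154.61.192/28 -> H4 at depth 28
  add 73.144.0.0/12 -> H1 at depth 12
  ? 73.154.61.194  path d0:-→d1:-→d2:-→d3:-→d4:-→d5:-→d6:-→d7:-→d8:-→d9:-→d10:-→d11:-→d12:H1→d13:-→d14:-→d15:-→d16:-→d17:-→d18:-→d19:-→d20:-→d21:-→d22:-→d23:-→d24:-→d25:-→d26:-→d27:-→d28:H4  best=H4
  ? 73.154.61.192  path d0:-→d1:-→d2:-→d3:-→d4:-→d5:-→d6:-→d7:-→d8:-→d9:-→d10:-→d11:-→d12:H1→d13:-→d14:-→d15:-→d16:-→d17:-→d18:-→d19:-→d20:-→d21:-→d22:-→d23:-→d24:-→d25:-→d26:-→d27:-→d28:H4  best=H4
  ? 9.154.61.192  path d0:-→d1:-  best=no-route
  add 61.0.0.0/8 -> H2 at depth 8
  add 61.28.72.192/26 -> H5 at depth 26
  add 61.28.72.192/28 -> H0 at depth 28
  add 61.0.0.0/10 -> H4 at depth 10
  add 73.154.61.0/24 -> H1 at depth 24
  ? 73.154.61.0  path d0:-→d1:-→d2:-→d3:-→d4:-→d5:-→d6:-→d7:-→d8:-→d9:-→d10:-→d11:-→d12:H1→d13:-→d14:-→d15:-→d16:-→d17:-→d18:-→d19:-→d20:-→d21:-→d22:-→d23:-→d24:H1  best=H1
  add 61.28.64.0/20 -> H0 at depth 20
  ? 73.154.61.46  path d0:-→d1:-→d2:-→d3:-→d4:-→d5:-→d6:-→d7:-→d8:-→d9:-→d10:-→d11:-→d12:H1→d13:-→d14:-→d15:-→d16:-→d17:-→d18:-→d19:-→d20:-→d21:-→d22:-→d23:-→d24:H1  best=H1
  ? 61.28.72.195  path d0:-→d1:-→d2:-→d3:-→d4:-→d5:-→d6:-→d7:-→d8:H2→d9:-→d10:H4→d11:-→d12:-→d13:-→d14:-→d15:-→d16:-→d17:-→d18:-→d19:-→d20:H0→d21:-→d22:-→d23:-→d24:-→d25:-→d26:H5→d27:-→d28:H0  best=H0
  add 73.154.61.192/28 -> H4 at depth 28
  add 61.28.72.192/28 -> H1 at depth 28
  add 73.154.48.0/20 -> H2 at depth 20
  add 73.154.61.192/28 -> H0 at depth 28
  add 61.28.72.0/24 -> H0 at depth 24
  del 73.154.61.192/28 (clear depth 28)
  add 61.0.0.0/9 -> H1 at depth 9
  add 61.28.72.192/28 -> H4 at depth 28

== LOOKUPS ==
["H4","H4","no-route","H1","H1","H0"]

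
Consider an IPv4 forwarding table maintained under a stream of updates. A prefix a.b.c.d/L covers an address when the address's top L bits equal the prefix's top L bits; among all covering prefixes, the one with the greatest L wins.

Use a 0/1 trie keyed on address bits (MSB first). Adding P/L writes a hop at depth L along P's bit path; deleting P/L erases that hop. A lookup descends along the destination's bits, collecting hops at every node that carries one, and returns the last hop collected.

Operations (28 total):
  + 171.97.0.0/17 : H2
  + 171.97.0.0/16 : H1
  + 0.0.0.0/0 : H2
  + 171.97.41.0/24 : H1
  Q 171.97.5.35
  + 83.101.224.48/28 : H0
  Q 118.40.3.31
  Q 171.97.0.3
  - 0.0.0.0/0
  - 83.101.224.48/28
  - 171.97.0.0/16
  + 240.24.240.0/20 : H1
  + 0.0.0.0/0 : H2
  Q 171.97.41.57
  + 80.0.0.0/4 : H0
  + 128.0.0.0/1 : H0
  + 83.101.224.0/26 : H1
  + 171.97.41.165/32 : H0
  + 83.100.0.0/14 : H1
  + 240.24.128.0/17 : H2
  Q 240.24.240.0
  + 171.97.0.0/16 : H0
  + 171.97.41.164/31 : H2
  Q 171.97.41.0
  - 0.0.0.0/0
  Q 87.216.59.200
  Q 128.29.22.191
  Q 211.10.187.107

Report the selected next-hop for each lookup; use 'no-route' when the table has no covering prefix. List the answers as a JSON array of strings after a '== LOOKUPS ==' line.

Apply in order:
  add 171.97.0.0/17 -> H2 at depth 17
  add 171.97.0.0/16 -> H1 at depth 16
  add 0.0.0.0/0 -> H2 at depth 0
  add 171.97.41.0/24 -> H1 at depth 24
  lookup 171.97.5.35: bits 101010110110000100 walk d0:H2→d1:-→d2:-→d3:-→d4:-→d5:-→d6:-→d7:-→d8:-→d9:-→d10:-→d11:-→d12:-→d13:-→d14:-→d15:-→d16:H1→d17:H2→d18:- -> H2
  add 83.101.224.48/28 -> H0 at depth 28
  lookup 118.40.3.31: bits 01 walk d0:H2→d1:-→d2:- -> H2
  lookup 171.97.0.3: bits 101010110110000100 walk d0:H2→d1:-→d2:-→d3:-→d4:-→d5:-→d6:-→d7:-→d8:-→d9:-→d10:-→d11:-→d12:-→d13:-→d14:-→d15:-→d16:H1→d17:H2→d18:- -> H2
  del 0.0.0.0/0 (clear depth 0)
  del 83.101.224.48/28 (clear depth 28)
  del 171.97.0.0/16 (clear depth 16)
  add 240.24.240.0/20 -> H1 at depth 20
  add 0.0.0.0/0 -> H2 at depth 0
  lookup 171.97.41.57: bits 101010110110000100101001 walk d0:H2→d1:-→d2:-→d3:-→d4:-→d5:-→d6:-→d7:-→d8:-→d9:-→d10:-→d11:-→d12:-→d13:-→d14:-→d15:-→d16:-→d17:H2→d18:-→d19:-→d20:-→d21:-→d22:-→d23:-→d24:H1 -> H1
  add 80.0.0.0/4 -> H0 at depth 4
  add 128.0.0.0/1 -> H0 at depth 1
  add 83.101.224.0/26 -> H1 at depth 26
  add 171.97.41.165/32 -> H0 at depth 32
  add 83.100.0.0/14 -> H1 at depth 14
  add 240.24.128.0/17 -> H2 at depth 17
  lookup 240.24.240.0: bits 11110000000110001111 walk d0:H2→d1:H0→d2:-→d3:-→d4:-→d5:-→d6:-→d7:-→d8:-→d9:-→d10:-→d11:-→d12:-→d13:-→d14:-→d15:-→d16:-→d17:H2→d18:-→d19:-→d20:H1 -> H1
  add 171.97.0.0/16 -> H0 at depth 16
  add 171.97.41.164/31 -> H2 at depth 31
  lookup 171.97.41.0: bits 101010110110000100101001 walk d0:H2→d1:H0→d2:-→d3:-→d4:-→d5:-→d6:-→d7:-→d8:-→d9:-→d10:-→d11:-→d12:-→d13:-→d14:-→d15:-→d16:H0→d17:H2→d18:-→d19:-→d20:-→d21:-→d22:-→d23:-→d24:H1 -> H1
  del 0.0.0.0/0 (clear depth 0)
  lookup 87.216.59.200: bits 01010 walk d0:-→d1:-→d2:-→d3:-→d4:H0→d5:- -> H0
  lookup 128.29.22.191: bits 10 walk d0:-→d1:H0→d2:- -> H0
  lookup 211.10.187.107: bits 11 walk d0:-→d1:H0→d2:- -> H0

== LOOKUPS ==
["H2","H2","H2","H1","H1","H1","H0","H0","H0"]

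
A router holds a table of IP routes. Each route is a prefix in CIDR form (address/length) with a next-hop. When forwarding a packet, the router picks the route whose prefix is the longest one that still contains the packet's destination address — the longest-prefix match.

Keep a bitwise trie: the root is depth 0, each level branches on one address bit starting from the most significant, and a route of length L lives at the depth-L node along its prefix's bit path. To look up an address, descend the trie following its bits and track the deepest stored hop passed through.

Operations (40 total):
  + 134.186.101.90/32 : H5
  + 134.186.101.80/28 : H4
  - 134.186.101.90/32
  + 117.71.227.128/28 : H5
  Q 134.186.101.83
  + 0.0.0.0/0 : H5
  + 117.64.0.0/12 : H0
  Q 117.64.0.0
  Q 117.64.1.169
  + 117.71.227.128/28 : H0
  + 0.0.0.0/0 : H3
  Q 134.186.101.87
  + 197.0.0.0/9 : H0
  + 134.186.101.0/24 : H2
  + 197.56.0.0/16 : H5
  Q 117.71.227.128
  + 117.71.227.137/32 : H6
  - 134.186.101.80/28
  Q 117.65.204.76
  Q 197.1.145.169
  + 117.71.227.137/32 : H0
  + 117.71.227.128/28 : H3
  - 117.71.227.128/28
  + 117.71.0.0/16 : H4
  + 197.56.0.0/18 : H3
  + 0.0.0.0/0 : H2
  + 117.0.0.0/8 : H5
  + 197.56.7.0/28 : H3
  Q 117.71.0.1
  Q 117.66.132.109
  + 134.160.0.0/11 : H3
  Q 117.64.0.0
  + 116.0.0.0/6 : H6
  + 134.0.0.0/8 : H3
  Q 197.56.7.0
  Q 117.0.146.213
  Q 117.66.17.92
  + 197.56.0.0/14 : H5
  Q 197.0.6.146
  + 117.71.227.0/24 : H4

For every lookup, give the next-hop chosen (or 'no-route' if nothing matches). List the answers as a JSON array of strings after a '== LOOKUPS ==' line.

Trace:
  + 134.186.101.90/32 (H5) depth=32
  + 134.186.101.80/28 (H4) depth=28
  del 134.186.101.90/32 (clear depth 32)
  + 117.71.227.128/28 (H5) depth=28
  ? 134.186.101.83  path d0:-→d1:-→d2:-→d3:-→d4:-→d5:-→d6:-→d7:-→d8:-→d9:-→d10:-→d11:-→d12:-→d13:-→d14:-→d15:-→d16:-→d17:-→d18:-→d19:-→d20:-→d21:-→d22:-→d23:-→d24:-→d25:-→d26:-→d27:-→d28:H4  best=H4
  + 0.0.0.0/0 (H5) depth=0
  + 117.64.0.0/12 (H0) depth=12
  ? 117.64.0.0  path d0:H5→d1:-→d2:-→d3:-→d4:-→d5:-→d6:-→d7:-→d8:-→d9:-→d10:-→d11:-→d12:H0→d13:-  best=H0
  ? 117.64.1.169  path d0:H5→d1:-→d2:-→d3:-→d4:-→d5:-→d6:-→d7:-→d8:-→d9:-→d10:-→d11:-→d12:H0→d13:-  best=H0
  + 117.71.227.128/28 (H0) depth=28
  + 0.0.0.0/0 (H3) depth=0
  ? 134.186.101.87  path d0:H3→d1:-→d2:-→d3:-→d4:-→d5:-→d6:-→d7:-→d8:-→d9:-→d10:-→d11:-→d12:-→d13:-→d14:-→d15:-→d16:-→d17:-→d18:-→d19:-→d20:-→d21:-→d22:-→d23:-→d24:-→d25:-→d26:-→d27:-→d28:H4  best=H4
  + 197.0.0.0/9 (H0) depth=9
  + 134.186.101.0/24 (H2) depth=24
  + 197.56.0.0/16 (H5) depth=16
  ? 117.71.227.128  path d0:H3→d1:-→d2:-→d3:-→d4:-→d5:-→d6:-→d7:-→d8:-→d9:-→d10:-→d11:-→d12:H0→d13:-→d14:-→d15:-→d16:-→d17:-→d18:-→d19:-→d20:-→d21:-→d22:-→d23:-→d24:-→d25:-→d26:-→d27:-→d28:H0  best=H0
  + 117.71.227.137/32 (H6) depth=32
  del 134.186.101.80/28 (clear depth 28)
  ? 117.65.204.76  path d0:H3→d1:-→d2:-→d3:-→d4:-→d5:-→d6:-→d7:-→d8:-→d9:-→d10:-→d11:-→d12:H0→d13:-  best=H0
  ? 197.1.145.169  path d0:H3→d1:-→d2:-→d3:-→d4:-→d5:-→d6:-→d7:-→d8:-→d9:H0→d10:-  best=H0
  + 117.71.227.137/32 (H0) depth=32
  + 117.71.227.128/28 (H3) depth=28
  del 117.71.227.128/28 (clear depth 28)
  + 117.71.0.0/16 (H4) depth=16
  + 197.56.0.0/18 (H3) depth=18
  + 0.0.0.0/0 (H2) depth=0
  + 117.0.0.0/8 (H5) depth=8
  + 197.56.7.0/28 (H3) depth=28
  ? 117.71.0.1  path d0:H2→d1:-→d2:-→d3:-→d4:-→d5:-→d6:-→d7:-→d8:H5→d9:-→d10:-→d11:-→d12:H0→d13:-→d14:-→d15:-→d16:H4  best=H4
  ? 117.66.132.109  path d0:H2→d1:-→d2:-→d3:-→d4:-→d5:-→d6:-→d7:-→d8:H5→d9:-→d10:-→d11:-→d12:H0→d13:-  best=H0
  + 134.160.0.0/11 (H3) depth=11
  ? 117.64.0.0  path d0:H2→d1:-→d2:-→d3:-→d4:-→d5:-→d6:-→d7:-→d8:H5→d9:-→d10:-→d11:-→d12:H0→d13:-  best=H0
  + 116.0.0.0/6 (H6) depth=6
  + 134.0.0.0/8 (H3) depth=8
  ? 197.56.7.0  path d0:H2→d1:-→d2:-→d3:-→d4:-→d5:-→d6:-→d7:-→d8:-→d9:H0→d10:-→d11:-→d12:-→d13:-→d14:-→d15:-→d16:H5→d17:-→d18:H3→d19:-→d20:-→d21:-→d22:-→d23:-→d24:-→d25:-→d26:-→d27:-→d28:H3  best=H3
  ? 117.0.146.213  path d0:H2→d1:-→d2:-→d3:-→d4:-→d5:-→d6:H6→d7:-→d8:H5→d9:-  best=H5
  ? 117.66.17.92  path d0:H2→d1:-→d2:-→d3:-→d4:-→d5:-→d6:H6→d7:-→d8:H5→d9:-→d10:-→d11:-→d12:H0→d13:-  best=H0
  + 197.56.0.0/14 (H5) depth=14
  ? 197.0.6.146  path d0:H2→d1:-→d2:-→d3:-→d4:-→d5:-→d6:-→d7:-→d8:-→d9:H0→d10:-  best=H0
  + 117.71.227.0/24 (H4) depth=24

== LOOKUPS ==
["H4","H0","H0","H4","H0","H0","H0","H4","H0","H0","H3","H5","H0","H0"]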